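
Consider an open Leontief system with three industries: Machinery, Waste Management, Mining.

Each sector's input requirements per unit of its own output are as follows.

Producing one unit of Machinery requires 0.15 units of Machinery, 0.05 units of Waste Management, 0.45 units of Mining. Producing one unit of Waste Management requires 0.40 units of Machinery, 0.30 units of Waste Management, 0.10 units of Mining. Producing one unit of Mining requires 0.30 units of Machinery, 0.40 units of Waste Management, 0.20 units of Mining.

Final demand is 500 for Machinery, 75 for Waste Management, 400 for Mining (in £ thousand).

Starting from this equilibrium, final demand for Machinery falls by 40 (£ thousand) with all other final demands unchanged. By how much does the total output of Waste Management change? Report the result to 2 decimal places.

Δx_2 = -34.11

I − A =
  [   0.85    -0.40    -0.30]
  [  -0.05     0.70    -0.40]
  [  -0.45    -0.10     0.80]
Cofactors of I−A, C_ij = (−1)^(i+j)·(minor ij) (rows/columns in the sector order above):
  C_11 = (0.70)(0.80) − (-0.40)(-0.10) = 0.5200
  C_12 = −[(-0.05)(0.80) − (-0.40)(-0.45)] = 0.2200
  C_13 = (-0.05)(-0.10) − (0.70)(-0.45) = 0.3200
  C_21 = −[(-0.40)(0.80) − (-0.30)(-0.10)] = 0.3500
  C_22 = (0.85)(0.80) − (-0.30)(-0.45) = 0.5450
  C_23 = −[(0.85)(-0.10) − (-0.40)(-0.45)] = 0.2650
  C_31 = (-0.40)(-0.40) − (-0.30)(0.70) = 0.3700
  C_32 = −[(0.85)(-0.40) − (-0.30)(-0.05)] = 0.3550
  C_33 = (0.85)(0.70) − (-0.40)(-0.05) = 0.5750
det(I−A) = Σ_j (I−A)_1j·C_1j = (0.85)(0.5200) + (-0.40)(0.2200) + (-0.30)(0.3200) = 0.2580
adj(I−A) = Cᵀ =
  [ 0.5200   0.3500   0.3700]
  [ 0.2200   0.5450   0.3550]
  [ 0.3200   0.2650   0.5750]
(I − A)⁻¹ = adj(I−A) / det(I−A) ≈
  [   2.0155     1.3566     1.4341]
  [   0.8527     2.1124     1.3760]
  [   1.2403     1.0271     2.2287]
Δx = (I − A)⁻¹ Δd with Δd having -40 in the Machinery component and 0 elsewhere.
So Δx_2 = L_21 · (-40), where L_21 = adj(I−A)_21 / det(I−A) = 0.2200 / 0.2580.
Δx_2 = 0.2200 × (-40) / 0.2580 = -8.80 / 0.2580 ≈ -34.11.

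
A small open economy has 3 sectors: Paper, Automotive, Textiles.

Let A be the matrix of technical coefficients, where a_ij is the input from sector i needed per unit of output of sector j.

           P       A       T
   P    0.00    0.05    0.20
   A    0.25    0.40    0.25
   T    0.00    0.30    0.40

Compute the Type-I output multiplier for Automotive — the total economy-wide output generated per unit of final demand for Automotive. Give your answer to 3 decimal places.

m_A = 3.771

I − A =
  [   1.00    -0.05    -0.20]
  [  -0.25     0.60    -0.25]
  [   0.00    -0.30     0.60]
Cofactors of I−A, C_ij = (−1)^(i+j)·(minor ij) (rows/columns in the sector order above):
  C_11 = (0.60)(0.60) − (-0.25)(-0.30) = 0.2850
  C_12 = −[(-0.25)(0.60) − (-0.25)(0.00)] = 0.1500
  C_13 = (-0.25)(-0.30) − (0.60)(0.00) = 0.0750
  C_21 = −[(-0.05)(0.60) − (-0.20)(-0.30)] = 0.0900
  C_22 = (1.00)(0.60) − (-0.20)(0.00) = 0.6000
  C_23 = −[(1.00)(-0.30) − (-0.05)(0.00)] = 0.3000
  C_31 = (-0.05)(-0.25) − (-0.20)(0.60) = 0.1325
  C_32 = −[(1.00)(-0.25) − (-0.20)(-0.25)] = 0.3000
  C_33 = (1.00)(0.60) − (-0.05)(-0.25) = 0.5875
det(I−A) = Σ_j (I−A)_1j·C_1j = (1.00)(0.2850) + (-0.05)(0.1500) + (-0.20)(0.0750) = 0.2625
adj(I−A) = Cᵀ =
  [ 0.2850   0.0900   0.1325]
  [ 0.1500   0.6000   0.3000]
  [ 0.0750   0.3000   0.5875]
(I − A)⁻¹ = adj(I−A) / det(I−A) ≈
  [   1.0857     0.3429     0.5048]
  [   0.5714     2.2857     1.1429]
  [   0.2857     1.1429     2.2381]
The output multiplier for sector j is the column-j sum of the Leontief inverse (I − A)⁻¹ = adj(I−A) / det(I−A).
Column A of adj(I−A): (0.0900, 0.6000, 0.3000); det(I−A) = 0.2625.
m_A = (0.0900 + 0.6000 + 0.3000) / 0.2625 = 0.99 / 0.2625 ≈ 3.771.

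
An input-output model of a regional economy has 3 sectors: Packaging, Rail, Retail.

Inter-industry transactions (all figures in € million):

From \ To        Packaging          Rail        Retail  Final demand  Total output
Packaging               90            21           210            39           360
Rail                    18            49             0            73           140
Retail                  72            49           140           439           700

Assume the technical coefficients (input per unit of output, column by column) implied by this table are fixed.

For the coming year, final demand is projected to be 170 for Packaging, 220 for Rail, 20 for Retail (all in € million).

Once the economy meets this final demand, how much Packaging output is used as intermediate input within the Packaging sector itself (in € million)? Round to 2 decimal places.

Technical coefficients a_ij = z_ij / X_j:
  a_11 = 90/360 = 0.25, a_21 = 18/360 = 0.05, a_31 = 72/360 = 0.20
  a_12 = 21/140 = 0.15, a_22 = 49/140 = 0.35, a_32 = 49/140 = 0.35
  a_13 = 210/700 = 0.30, a_23 = 0/700 = 0.00, a_33 = 140/700 = 0.20
I − A =
  [   0.75    -0.15    -0.30]
  [  -0.05     0.65     0.00]
  [  -0.20    -0.35     0.80]
Cofactors of I−A, C_ij = (−1)^(i+j)·(minor ij) (rows/columns in the sector order above):
  C_11 = (0.65)(0.80) − (0.00)(-0.35) = 0.5200
  C_12 = −[(-0.05)(0.80) − (0.00)(-0.20)] = 0.0400
  C_13 = (-0.05)(-0.35) − (0.65)(-0.20) = 0.1475
  C_21 = −[(-0.15)(0.80) − (-0.30)(-0.35)] = 0.2250
  C_22 = (0.75)(0.80) − (-0.30)(-0.20) = 0.5400
  C_23 = −[(0.75)(-0.35) − (-0.15)(-0.20)] = 0.2925
  C_31 = (-0.15)(0.00) − (-0.30)(0.65) = 0.1950
  C_32 = −[(0.75)(0.00) − (-0.30)(-0.05)] = 0.0150
  C_33 = (0.75)(0.65) − (-0.15)(-0.05) = 0.4800
det(I−A) = Σ_j (I−A)_1j·C_1j = (0.75)(0.5200) + (-0.15)(0.0400) + (-0.30)(0.1475) = 0.33975
adj(I−A) = Cᵀ =
  [ 0.5200   0.2250   0.1950]
  [ 0.0400   0.5400   0.0150]
  [ 0.1475   0.2925   0.4800]
(I − A)⁻¹ = adj(I−A) / det(I−A) ≈
  [   1.5305     0.6623     0.5740]
  [   0.1177     1.5894     0.0442]
  [   0.4341     0.8609     1.4128]
First solve x = (I − A)⁻¹ d = adj(I−A)·d / det(I−A); in particular x_1 = (0.5200·170 + 0.2250·220 + 0.1950·20) / 0.33975 = 141.80 / 0.33975 ≈ 417.3657.
Intermediate flow from 1 to 1: z_11 = a_11 · x_1 = 0.25 × 141.80 / 0.33975 = 35.45 / 0.33975 ≈ 104.34.

z_11 = 104.34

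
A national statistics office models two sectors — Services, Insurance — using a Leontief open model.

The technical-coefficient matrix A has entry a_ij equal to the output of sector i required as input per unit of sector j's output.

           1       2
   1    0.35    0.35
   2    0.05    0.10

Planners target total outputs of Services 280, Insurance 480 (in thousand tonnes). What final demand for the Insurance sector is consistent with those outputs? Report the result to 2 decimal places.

I − A =
  [   0.65    -0.35]
  [  -0.05     0.90]
d = (I − A) x:
  d_1 = (+0.65)·280 + (-0.35)·480 = 14.00
  d_2 = (-0.05)·280 + (+0.90)·480 = 418.00

d_2 = 418.00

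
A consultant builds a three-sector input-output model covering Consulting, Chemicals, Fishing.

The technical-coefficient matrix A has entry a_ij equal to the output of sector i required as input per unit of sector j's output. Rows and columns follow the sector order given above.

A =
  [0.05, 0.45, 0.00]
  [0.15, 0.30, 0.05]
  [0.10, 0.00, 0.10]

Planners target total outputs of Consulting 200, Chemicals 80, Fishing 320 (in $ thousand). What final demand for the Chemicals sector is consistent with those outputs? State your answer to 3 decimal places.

I − A =
  [   0.95    -0.45     0.00]
  [  -0.15     0.70    -0.05]
  [  -0.10     0.00     0.90]
d = (I − A) x:
  d_1 = (+0.95)·200 + (-0.45)·80 + (+0.00)·320 = 154.000
  d_2 = (-0.15)·200 + (+0.70)·80 + (-0.05)·320 = 10.000
  d_3 = (-0.10)·200 + (+0.00)·80 + (+0.90)·320 = 268.000

d_2 = 10.000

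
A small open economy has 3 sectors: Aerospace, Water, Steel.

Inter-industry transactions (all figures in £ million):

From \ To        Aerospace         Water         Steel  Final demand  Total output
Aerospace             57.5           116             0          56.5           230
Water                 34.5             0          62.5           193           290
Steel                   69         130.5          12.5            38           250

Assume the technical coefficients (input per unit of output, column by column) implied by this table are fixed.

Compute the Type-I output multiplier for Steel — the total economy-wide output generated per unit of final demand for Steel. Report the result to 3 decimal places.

m_S = 1.806

Technical coefficients a_ij = z_ij / X_j:
  a_AA = 57.5/230 = 0.25, a_WA = 34.5/230 = 0.15, a_SA = 69/230 = 0.30
  a_AW = 116/290 = 0.40, a_WW = 0/290 = 0.00, a_SW = 130.5/290 = 0.45
  a_AS = 0/250 = 0.00, a_WS = 62.5/250 = 0.25, a_SS = 12.5/250 = 0.05
I − A =
  [   0.75    -0.40     0.00]
  [  -0.15     1.00    -0.25]
  [  -0.30    -0.45     0.95]
Cofactors of I−A, C_ij = (−1)^(i+j)·(minor ij) (rows/columns in the sector order above):
  C_11 = (1.00)(0.95) − (-0.25)(-0.45) = 0.8375
  C_12 = −[(-0.15)(0.95) − (-0.25)(-0.30)] = 0.2175
  C_13 = (-0.15)(-0.45) − (1.00)(-0.30) = 0.3675
  C_21 = −[(-0.40)(0.95) − (0.00)(-0.45)] = 0.3800
  C_22 = (0.75)(0.95) − (0.00)(-0.30) = 0.7125
  C_23 = −[(0.75)(-0.45) − (-0.40)(-0.30)] = 0.4575
  C_31 = (-0.40)(-0.25) − (0.00)(1.00) = 0.1000
  C_32 = −[(0.75)(-0.25) − (0.00)(-0.15)] = 0.1875
  C_33 = (0.75)(1.00) − (-0.40)(-0.15) = 0.6900
det(I−A) = Σ_j (I−A)_1j·C_1j = (0.75)(0.8375) + (-0.40)(0.2175) + (0.00)(0.3675) = 0.541125
adj(I−A) = Cᵀ =
  [ 0.8375   0.3800   0.1000]
  [ 0.2175   0.7125   0.1875]
  [ 0.3675   0.4575   0.6900]
(I − A)⁻¹ = adj(I−A) / det(I−A) ≈
  [   1.5477     0.7022     0.1848]
  [   0.4019     1.3167     0.3465]
  [   0.6791     0.8455     1.2751]
The output multiplier for sector j is the column-j sum of the Leontief inverse (I − A)⁻¹ = adj(I−A) / det(I−A).
Column S of adj(I−A): (0.1000, 0.1875, 0.6900); det(I−A) = 0.541125.
m_S = (0.1000 + 0.1875 + 0.6900) / 0.541125 = 0.9775 / 0.541125 ≈ 1.806.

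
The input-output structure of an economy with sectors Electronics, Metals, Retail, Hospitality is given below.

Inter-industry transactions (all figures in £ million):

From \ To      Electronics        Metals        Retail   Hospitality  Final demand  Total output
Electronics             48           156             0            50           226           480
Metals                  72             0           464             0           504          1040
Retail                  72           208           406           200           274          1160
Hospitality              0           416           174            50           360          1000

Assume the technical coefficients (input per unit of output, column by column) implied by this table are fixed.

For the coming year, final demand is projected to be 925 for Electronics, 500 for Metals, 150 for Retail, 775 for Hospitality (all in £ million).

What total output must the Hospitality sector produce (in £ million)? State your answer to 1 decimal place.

Technical coefficients a_ij = z_ij / X_j:
  a_11 = 48/480 = 0.10, a_21 = 72/480 = 0.15, a_31 = 72/480 = 0.15, a_41 = 0/480 = 0.00
  a_12 = 156/1040 = 0.15, a_22 = 0/1040 = 0.00, a_32 = 208/1040 = 0.20, a_42 = 416/1040 = 0.40
  a_13 = 0/1160 = 0.00, a_23 = 464/1160 = 0.40, a_33 = 406/1160 = 0.35, a_43 = 174/1160 = 0.15
  a_14 = 50/1000 = 0.05, a_24 = 0/1000 = 0.00, a_34 = 200/1000 = 0.20, a_44 = 50/1000 = 0.05
I − A =
  [   0.90    -0.15     0.00    -0.05]
  [  -0.15     1.00    -0.40     0.00]
  [  -0.15    -0.20     0.65    -0.20]
  [   0.00    -0.40    -0.15     0.95]
Compute the cofactors C_ij = (−1)^(i+j)·(3×3 minor ij) of I−A; the adjugate is their transpose:
adj(I−A) = Cᵀ =
  [ 0.479500   0.102625   0.072500   0.040500]
  [ 0.145125   0.527625   0.343125   0.079875]
  [ 0.183000   0.267375   0.830625   0.184500]
  [ 0.090000   0.264375   0.275625   0.489375]
det(I−A) = Σ_j (I−A)_1j·C_1j = (0.90)(0.479500) + (-0.15)(0.145125) + (0.00)(0.183000) + (-0.05)(0.090000) = 0.40528125
(I − A)⁻¹ = adj(I−A) / det(I−A) ≈
  [   1.1831     0.2532     0.1789     0.0999]
  [   0.3581     1.3019     0.8466     0.1971]
  [   0.4515     0.6597     2.0495     0.4552]
  [   0.2221     0.6523     0.6801     1.2075]
x = (I − A)⁻¹ d = adj(I−A)·d / det(I−A), with det(I−A) = 0.40528125:
  x_1 = (0.479500·925 + 0.102625·500 + 0.072500·150 + 0.040500·775) / 0.40528125 = 537.1125 / 0.40528125 ≈ 1325.3
  x_2 = (0.145125·925 + 0.527625·500 + 0.343125·150 + 0.079875·775) / 0.40528125 = 511.425 / 0.40528125 ≈ 1261.9
  x_3 = (0.183000·925 + 0.267375·500 + 0.830625·150 + 0.184500·775) / 0.40528125 = 570.54375 / 0.40528125 ≈ 1407.8
  x_4 = (0.090000·925 + 0.264375·500 + 0.275625·150 + 0.489375·775) / 0.40528125 = 636.046875 / 0.40528125 ≈ 1569.4

x_4 = 1569.4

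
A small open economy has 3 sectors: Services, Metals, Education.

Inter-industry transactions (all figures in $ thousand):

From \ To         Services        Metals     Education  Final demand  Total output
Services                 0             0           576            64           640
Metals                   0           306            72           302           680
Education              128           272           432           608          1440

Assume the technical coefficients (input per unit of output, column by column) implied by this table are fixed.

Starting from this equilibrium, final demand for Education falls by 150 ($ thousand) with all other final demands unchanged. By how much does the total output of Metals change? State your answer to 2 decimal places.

Δx_M = -23.36

Technical coefficients a_ij = z_ij / X_j:
  a_SS = 0/640 = 0.00, a_MS = 0/640 = 0.00, a_ES = 128/640 = 0.20
  a_SM = 0/680 = 0.00, a_MM = 306/680 = 0.45, a_EM = 272/680 = 0.40
  a_SE = 576/1440 = 0.40, a_ME = 72/1440 = 0.05, a_EE = 432/1440 = 0.30
I − A =
  [   1.00     0.00    -0.40]
  [   0.00     0.55    -0.05]
  [  -0.20    -0.40     0.70]
Cofactors of I−A, C_ij = (−1)^(i+j)·(minor ij) (rows/columns in the sector order above):
  C_11 = (0.55)(0.70) − (-0.05)(-0.40) = 0.3650
  C_12 = −[(0.00)(0.70) − (-0.05)(-0.20)] = 0.0100
  C_13 = (0.00)(-0.40) − (0.55)(-0.20) = 0.1100
  C_21 = −[(0.00)(0.70) − (-0.40)(-0.40)] = 0.1600
  C_22 = (1.00)(0.70) − (-0.40)(-0.20) = 0.6200
  C_23 = −[(1.00)(-0.40) − (0.00)(-0.20)] = 0.4000
  C_31 = (0.00)(-0.05) − (-0.40)(0.55) = 0.2200
  C_32 = −[(1.00)(-0.05) − (-0.40)(0.00)] = 0.0500
  C_33 = (1.00)(0.55) − (0.00)(0.00) = 0.5500
det(I−A) = Σ_j (I−A)_1j·C_1j = (1.00)(0.3650) + (0.00)(0.0100) + (-0.40)(0.1100) = 0.3210
adj(I−A) = Cᵀ =
  [ 0.3650   0.1600   0.2200]
  [ 0.0100   0.6200   0.0500]
  [ 0.1100   0.4000   0.5500]
(I − A)⁻¹ = adj(I−A) / det(I−A) ≈
  [   1.1371     0.4984     0.6854]
  [   0.0312     1.9315     0.1558]
  [   0.3427     1.2461     1.7134]
Δx = (I − A)⁻¹ Δd with Δd having -150 in the Education component and 0 elsewhere.
So Δx_M = L_ME · (-150), where L_ME = adj(I−A)_ME / det(I−A) = 0.0500 / 0.3210.
Δx_M = 0.0500 × (-150) / 0.3210 = -7.50 / 0.3210 ≈ -23.36.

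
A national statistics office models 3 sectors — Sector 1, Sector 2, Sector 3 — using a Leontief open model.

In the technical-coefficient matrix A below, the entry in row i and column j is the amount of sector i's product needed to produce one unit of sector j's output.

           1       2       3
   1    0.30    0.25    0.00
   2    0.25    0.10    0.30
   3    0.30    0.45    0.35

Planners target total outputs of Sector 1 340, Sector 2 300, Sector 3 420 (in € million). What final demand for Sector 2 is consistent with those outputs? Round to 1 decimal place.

d_2 = 59.0

I − A =
  [   0.70    -0.25     0.00]
  [  -0.25     0.90    -0.30]
  [  -0.30    -0.45     0.65]
d = (I − A) x:
  d_1 = (+0.70)·340 + (-0.25)·300 + (+0.00)·420 = 163.0
  d_2 = (-0.25)·340 + (+0.90)·300 + (-0.30)·420 = 59.0
  d_3 = (-0.30)·340 + (-0.45)·300 + (+0.65)·420 = 36.0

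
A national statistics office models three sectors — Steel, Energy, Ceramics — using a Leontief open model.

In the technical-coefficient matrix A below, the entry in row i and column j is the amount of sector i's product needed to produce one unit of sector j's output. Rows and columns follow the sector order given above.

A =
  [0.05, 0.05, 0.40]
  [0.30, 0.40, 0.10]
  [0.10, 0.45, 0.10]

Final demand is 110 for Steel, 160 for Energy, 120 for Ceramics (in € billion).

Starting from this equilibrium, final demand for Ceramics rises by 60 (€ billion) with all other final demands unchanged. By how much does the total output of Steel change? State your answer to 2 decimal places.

Δx_S = 38.86

I − A =
  [   0.95    -0.05    -0.40]
  [  -0.30     0.60    -0.10]
  [  -0.10    -0.45     0.90]
Cofactors of I−A, C_ij = (−1)^(i+j)·(minor ij) (rows/columns in the sector order above):
  C_11 = (0.60)(0.90) − (-0.10)(-0.45) = 0.4950
  C_12 = −[(-0.30)(0.90) − (-0.10)(-0.10)] = 0.2800
  C_13 = (-0.30)(-0.45) − (0.60)(-0.10) = 0.1950
  C_21 = −[(-0.05)(0.90) − (-0.40)(-0.45)] = 0.2250
  C_22 = (0.95)(0.90) − (-0.40)(-0.10) = 0.8150
  C_23 = −[(0.95)(-0.45) − (-0.05)(-0.10)] = 0.4325
  C_31 = (-0.05)(-0.10) − (-0.40)(0.60) = 0.2450
  C_32 = −[(0.95)(-0.10) − (-0.40)(-0.30)] = 0.2150
  C_33 = (0.95)(0.60) − (-0.05)(-0.30) = 0.5550
det(I−A) = Σ_j (I−A)_1j·C_1j = (0.95)(0.4950) + (-0.05)(0.2800) + (-0.40)(0.1950) = 0.37825
adj(I−A) = Cᵀ =
  [ 0.4950   0.2250   0.2450]
  [ 0.2800   0.8150   0.2150]
  [ 0.1950   0.4325   0.5550]
(I − A)⁻¹ = adj(I−A) / det(I−A) ≈
  [   1.3087     0.5948     0.6477]
  [   0.7403     2.1547     0.5684]
  [   0.5155     1.1434     1.4673]
Δx = (I − A)⁻¹ Δd with Δd having +60 in the Ceramics component and 0 elsewhere.
So Δx_S = L_SC · (+60), where L_SC = adj(I−A)_SC / det(I−A) = 0.2450 / 0.37825.
Δx_S = 0.2450 × (+60) / 0.37825 = 14.70 / 0.37825 ≈ 38.86.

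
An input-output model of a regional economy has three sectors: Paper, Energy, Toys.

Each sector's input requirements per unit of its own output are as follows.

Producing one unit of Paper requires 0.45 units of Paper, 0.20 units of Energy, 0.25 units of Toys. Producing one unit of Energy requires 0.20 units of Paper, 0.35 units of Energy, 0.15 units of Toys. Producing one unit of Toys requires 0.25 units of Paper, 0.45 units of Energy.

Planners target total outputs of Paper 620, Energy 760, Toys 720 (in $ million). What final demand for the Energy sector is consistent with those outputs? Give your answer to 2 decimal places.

d_E = 46.00

I − A =
  [   0.55    -0.20    -0.25]
  [  -0.20     0.65    -0.45]
  [  -0.25    -0.15     1.00]
d = (I − A) x:
  d_P = (+0.55)·620 + (-0.20)·760 + (-0.25)·720 = 9.00
  d_E = (-0.20)·620 + (+0.65)·760 + (-0.45)·720 = 46.00
  d_T = (-0.25)·620 + (-0.15)·760 + (+1.00)·720 = 451.00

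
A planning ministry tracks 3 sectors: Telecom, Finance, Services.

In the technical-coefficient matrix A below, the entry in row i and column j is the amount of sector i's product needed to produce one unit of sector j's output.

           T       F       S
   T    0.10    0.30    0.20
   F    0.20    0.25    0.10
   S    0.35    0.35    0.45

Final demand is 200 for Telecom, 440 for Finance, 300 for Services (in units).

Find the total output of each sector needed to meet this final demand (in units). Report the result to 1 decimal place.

x_T = 1013.7, x_F = 1109.9, x_S = 1896.8

I − A =
  [   0.90    -0.30    -0.20]
  [  -0.20     0.75    -0.10]
  [  -0.35    -0.35     0.55]
Cofactors of I−A, C_ij = (−1)^(i+j)·(minor ij) (rows/columns in the sector order above):
  C_11 = (0.75)(0.55) − (-0.10)(-0.35) = 0.3775
  C_12 = −[(-0.20)(0.55) − (-0.10)(-0.35)] = 0.1450
  C_13 = (-0.20)(-0.35) − (0.75)(-0.35) = 0.3325
  C_21 = −[(-0.30)(0.55) − (-0.20)(-0.35)] = 0.2350
  C_22 = (0.90)(0.55) − (-0.20)(-0.35) = 0.4250
  C_23 = −[(0.90)(-0.35) − (-0.30)(-0.35)] = 0.4200
  C_31 = (-0.30)(-0.10) − (-0.20)(0.75) = 0.1800
  C_32 = −[(0.90)(-0.10) − (-0.20)(-0.20)] = 0.1300
  C_33 = (0.90)(0.75) − (-0.30)(-0.20) = 0.6150
det(I−A) = Σ_j (I−A)_1j·C_1j = (0.90)(0.3775) + (-0.30)(0.1450) + (-0.20)(0.3325) = 0.22975
adj(I−A) = Cᵀ =
  [ 0.3775   0.2350   0.1800]
  [ 0.1450   0.4250   0.1300]
  [ 0.3325   0.4200   0.6150]
(I − A)⁻¹ = adj(I−A) / det(I−A) ≈
  [   1.6431     1.0229     0.7835]
  [   0.6311     1.8498     0.5658]
  [   1.4472     1.8281     2.6768]
x = (I − A)⁻¹ d = adj(I−A)·d / det(I−A), with det(I−A) = 0.22975:
  x_T = (0.3775·200 + 0.2350·440 + 0.1800·300) / 0.22975 = 232.90 / 0.22975 ≈ 1013.7
  x_F = (0.1450·200 + 0.4250·440 + 0.1300·300) / 0.22975 = 255.00 / 0.22975 ≈ 1109.9
  x_S = (0.3325·200 + 0.4200·440 + 0.6150·300) / 0.22975 = 435.80 / 0.22975 ≈ 1896.8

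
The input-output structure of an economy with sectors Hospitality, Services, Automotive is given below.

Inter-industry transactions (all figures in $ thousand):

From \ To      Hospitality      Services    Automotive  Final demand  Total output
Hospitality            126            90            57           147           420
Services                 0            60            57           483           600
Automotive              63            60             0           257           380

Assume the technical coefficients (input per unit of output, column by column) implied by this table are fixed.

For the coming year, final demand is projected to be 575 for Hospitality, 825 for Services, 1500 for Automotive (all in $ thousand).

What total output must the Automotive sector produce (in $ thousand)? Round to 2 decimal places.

x_A = 1844.24

Technical coefficients a_ij = z_ij / X_j:
  a_HH = 126/420 = 0.30, a_SH = 0/420 = 0.00, a_AH = 63/420 = 0.15
  a_HS = 90/600 = 0.15, a_SS = 60/600 = 0.10, a_AS = 60/600 = 0.10
  a_HA = 57/380 = 0.15, a_SA = 57/380 = 0.15, a_AA = 0/380 = 0.00
I − A =
  [   0.70    -0.15    -0.15]
  [   0.00     0.90    -0.15]
  [  -0.15    -0.10     1.00]
Cofactors of I−A, C_ij = (−1)^(i+j)·(minor ij) (rows/columns in the sector order above):
  C_11 = (0.90)(1.00) − (-0.15)(-0.10) = 0.8850
  C_12 = −[(0.00)(1.00) − (-0.15)(-0.15)] = 0.0225
  C_13 = (0.00)(-0.10) − (0.90)(-0.15) = 0.1350
  C_21 = −[(-0.15)(1.00) − (-0.15)(-0.10)] = 0.1650
  C_22 = (0.70)(1.00) − (-0.15)(-0.15) = 0.6775
  C_23 = −[(0.70)(-0.10) − (-0.15)(-0.15)] = 0.0925
  C_31 = (-0.15)(-0.15) − (-0.15)(0.90) = 0.1575
  C_32 = −[(0.70)(-0.15) − (-0.15)(0.00)] = 0.1050
  C_33 = (0.70)(0.90) − (-0.15)(0.00) = 0.6300
det(I−A) = Σ_j (I−A)_1j·C_1j = (0.70)(0.8850) + (-0.15)(0.0225) + (-0.15)(0.1350) = 0.595875
adj(I−A) = Cᵀ =
  [ 0.8850   0.1650   0.1575]
  [ 0.0225   0.6775   0.1050]
  [ 0.1350   0.0925   0.6300]
(I − A)⁻¹ = adj(I−A) / det(I−A) ≈
  [   1.4852     0.2769     0.2643]
  [   0.0378     1.1370     0.1762]
  [   0.2266     0.1552     1.0573]
x = (I − A)⁻¹ d = adj(I−A)·d / det(I−A), with det(I−A) = 0.595875:
  x_H = (0.8850·575 + 0.1650·825 + 0.1575·1500) / 0.595875 = 881.25 / 0.595875 ≈ 1478.92
  x_S = (0.0225·575 + 0.6775·825 + 0.1050·1500) / 0.595875 = 729.375 / 0.595875 ≈ 1224.04
  x_A = (0.1350·575 + 0.0925·825 + 0.6300·1500) / 0.595875 = 1098.9375 / 0.595875 ≈ 1844.24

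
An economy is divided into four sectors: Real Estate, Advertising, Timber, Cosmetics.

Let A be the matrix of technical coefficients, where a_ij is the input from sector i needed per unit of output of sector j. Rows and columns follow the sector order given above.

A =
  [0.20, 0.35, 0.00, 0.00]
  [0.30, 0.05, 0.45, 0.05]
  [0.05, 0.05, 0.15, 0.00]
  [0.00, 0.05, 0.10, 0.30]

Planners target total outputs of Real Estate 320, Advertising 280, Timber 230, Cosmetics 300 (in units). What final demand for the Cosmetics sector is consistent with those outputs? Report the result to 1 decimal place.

I − A =
  [   0.80    -0.35     0.00     0.00]
  [  -0.30     0.95    -0.45    -0.05]
  [  -0.05    -0.05     0.85     0.00]
  [   0.00    -0.05    -0.10     0.70]
d = (I − A) x:
  d_R = (+0.80)·320 + (-0.35)·280 + (+0.00)·230 + (+0.00)·300 = 158.0
  d_A = (-0.30)·320 + (+0.95)·280 + (-0.45)·230 + (-0.05)·300 = 51.5
  d_T = (-0.05)·320 + (-0.05)·280 + (+0.85)·230 + (+0.00)·300 = 165.5
  d_C = (+0.00)·320 + (-0.05)·280 + (-0.10)·230 + (+0.70)·300 = 173.0

d_C = 173.0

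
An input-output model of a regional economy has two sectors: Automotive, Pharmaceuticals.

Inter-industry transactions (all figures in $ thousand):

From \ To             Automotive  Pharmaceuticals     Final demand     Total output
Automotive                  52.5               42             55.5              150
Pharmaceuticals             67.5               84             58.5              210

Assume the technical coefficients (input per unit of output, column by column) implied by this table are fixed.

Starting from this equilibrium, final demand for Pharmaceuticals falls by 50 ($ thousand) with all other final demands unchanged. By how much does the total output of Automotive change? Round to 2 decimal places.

Technical coefficients a_ij = z_ij / X_j:
  a_AA = 52.5/150 = 0.35, a_PA = 67.5/150 = 0.45
  a_AP = 42/210 = 0.20, a_PP = 84/210 = 0.40
I − A =
  [   0.65    -0.20]
  [  -0.45     0.60]
det(I−A) = (0.65)(0.60) − (-0.20)(-0.45) = 0.3000
adj(I−A) = [[0.60, 0.20], [0.45, 0.65]]
(I − A)⁻¹ = adj(I−A) / det(I−A) ≈
  [   2.0000     0.6667]
  [   1.5000     2.1667]
Δx = (I − A)⁻¹ Δd with Δd having -50 in the Pharmaceuticals component and 0 elsewhere.
So Δx_A = L_AP · (-50), where L_AP = adj(I−A)_AP / det(I−A) = 0.20 / 0.3000.
Δx_A = 0.20 × (-50) / 0.3000 = -10.00 / 0.3000 ≈ -33.33.

Δx_A = -33.33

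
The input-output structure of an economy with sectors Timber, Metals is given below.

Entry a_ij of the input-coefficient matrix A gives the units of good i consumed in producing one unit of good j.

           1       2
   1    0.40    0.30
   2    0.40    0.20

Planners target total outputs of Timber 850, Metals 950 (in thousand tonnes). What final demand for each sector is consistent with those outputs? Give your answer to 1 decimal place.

d_1 = 225.0, d_2 = 420.0

I − A =
  [   0.60    -0.30]
  [  -0.40     0.80]
d = (I − A) x:
  d_1 = (+0.60)·850 + (-0.30)·950 = 225.0
  d_2 = (-0.40)·850 + (+0.80)·950 = 420.0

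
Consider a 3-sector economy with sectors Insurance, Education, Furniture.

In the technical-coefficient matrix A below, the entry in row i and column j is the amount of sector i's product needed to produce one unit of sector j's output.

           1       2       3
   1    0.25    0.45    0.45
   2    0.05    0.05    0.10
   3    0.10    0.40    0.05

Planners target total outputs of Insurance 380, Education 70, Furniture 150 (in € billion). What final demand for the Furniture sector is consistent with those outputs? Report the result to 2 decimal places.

I − A =
  [   0.75    -0.45    -0.45]
  [  -0.05     0.95    -0.10]
  [  -0.10    -0.40     0.95]
d = (I − A) x:
  d_1 = (+0.75)·380 + (-0.45)·70 + (-0.45)·150 = 186.00
  d_2 = (-0.05)·380 + (+0.95)·70 + (-0.10)·150 = 32.50
  d_3 = (-0.10)·380 + (-0.40)·70 + (+0.95)·150 = 76.50

d_3 = 76.50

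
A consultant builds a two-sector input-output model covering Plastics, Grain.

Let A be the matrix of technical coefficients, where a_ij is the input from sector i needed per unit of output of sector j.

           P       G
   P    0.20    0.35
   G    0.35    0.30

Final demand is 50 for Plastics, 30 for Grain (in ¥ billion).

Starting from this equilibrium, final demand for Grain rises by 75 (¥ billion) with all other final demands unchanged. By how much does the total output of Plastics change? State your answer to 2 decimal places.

Δx_P = 60.00

I − A =
  [   0.80    -0.35]
  [  -0.35     0.70]
det(I−A) = (0.80)(0.70) − (-0.35)(-0.35) = 0.4375
adj(I−A) = [[0.70, 0.35], [0.35, 0.80]]
(I − A)⁻¹ = adj(I−A) / det(I−A) ≈
  [   1.6000     0.8000]
  [   0.8000     1.8286]
Δx = (I − A)⁻¹ Δd with Δd having +75 in the Grain component and 0 elsewhere.
So Δx_P = L_PG · (+75), where L_PG = adj(I−A)_PG / det(I−A) = 0.35 / 0.4375.
Δx_P = 0.35 × (+75) / 0.4375 = 26.25 / 0.4375 = 60.00.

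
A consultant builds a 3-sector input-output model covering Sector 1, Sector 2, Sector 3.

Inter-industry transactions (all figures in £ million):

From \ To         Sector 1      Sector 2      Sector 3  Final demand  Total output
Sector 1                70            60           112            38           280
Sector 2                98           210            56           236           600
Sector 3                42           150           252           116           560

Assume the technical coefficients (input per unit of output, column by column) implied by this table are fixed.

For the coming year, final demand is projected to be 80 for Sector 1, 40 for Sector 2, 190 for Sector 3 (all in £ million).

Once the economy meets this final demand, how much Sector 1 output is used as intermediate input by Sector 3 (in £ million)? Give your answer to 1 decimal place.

Technical coefficients a_ij = z_ij / X_j:
  a_11 = 70/280 = 0.25, a_21 = 98/280 = 0.35, a_31 = 42/280 = 0.15
  a_12 = 60/600 = 0.10, a_22 = 210/600 = 0.35, a_32 = 150/600 = 0.25
  a_13 = 112/560 = 0.20, a_23 = 56/560 = 0.10, a_33 = 252/560 = 0.45
I − A =
  [   0.75    -0.10    -0.20]
  [  -0.35     0.65    -0.10]
  [  -0.15    -0.25     0.55]
Cofactors of I−A, C_ij = (−1)^(i+j)·(minor ij) (rows/columns in the sector order above):
  C_11 = (0.65)(0.55) − (-0.10)(-0.25) = 0.3325
  C_12 = −[(-0.35)(0.55) − (-0.10)(-0.15)] = 0.2075
  C_13 = (-0.35)(-0.25) − (0.65)(-0.15) = 0.1850
  C_21 = −[(-0.10)(0.55) − (-0.20)(-0.25)] = 0.1050
  C_22 = (0.75)(0.55) − (-0.20)(-0.15) = 0.3825
  C_23 = −[(0.75)(-0.25) − (-0.10)(-0.15)] = 0.2025
  C_31 = (-0.10)(-0.10) − (-0.20)(0.65) = 0.1400
  C_32 = −[(0.75)(-0.10) − (-0.20)(-0.35)] = 0.1450
  C_33 = (0.75)(0.65) − (-0.10)(-0.35) = 0.4525
det(I−A) = Σ_j (I−A)_1j·C_1j = (0.75)(0.3325) + (-0.10)(0.2075) + (-0.20)(0.1850) = 0.191625
adj(I−A) = Cᵀ =
  [ 0.3325   0.1050   0.1400]
  [ 0.2075   0.3825   0.1450]
  [ 0.1850   0.2025   0.4525]
(I − A)⁻¹ = adj(I−A) / det(I−A) ≈
  [   1.7352     0.5479     0.7306]
  [   1.0828     1.9961     0.7567]
  [   0.9654     1.0568     2.3614]
First solve x = (I − A)⁻¹ d = adj(I−A)·d / det(I−A); in particular x_3 = (0.1850·80 + 0.2025·40 + 0.4525·190) / 0.191625 = 108.875 / 0.191625 ≈ 568.167.
Intermediate flow from 1 to 3: z_13 = a_13 · x_3 = 0.20 × 108.875 / 0.191625 = 21.775 / 0.191625 ≈ 113.6.

z_13 = 113.6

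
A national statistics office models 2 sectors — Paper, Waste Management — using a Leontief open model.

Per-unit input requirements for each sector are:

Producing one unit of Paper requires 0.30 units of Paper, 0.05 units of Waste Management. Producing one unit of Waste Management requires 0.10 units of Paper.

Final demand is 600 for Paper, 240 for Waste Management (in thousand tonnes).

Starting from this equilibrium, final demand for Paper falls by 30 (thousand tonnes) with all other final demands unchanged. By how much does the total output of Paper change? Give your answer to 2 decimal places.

Δx_1 = -43.17

I − A =
  [   0.70    -0.10]
  [  -0.05     1.00]
det(I−A) = (0.70)(1.00) − (-0.10)(-0.05) = 0.6950
adj(I−A) = [[1.00, 0.10], [0.05, 0.70]]
(I − A)⁻¹ = adj(I−A) / det(I−A) ≈
  [   1.4388     0.1439]
  [   0.0719     1.0072]
Δx = (I − A)⁻¹ Δd with Δd having -30 in the Paper component and 0 elsewhere.
So Δx_1 = L_11 · (-30), where L_11 = adj(I−A)_11 / det(I−A) = 1.00 / 0.6950.
Δx_1 = 1.00 × (-30) / 0.6950 = -30.00 / 0.6950 ≈ -43.17.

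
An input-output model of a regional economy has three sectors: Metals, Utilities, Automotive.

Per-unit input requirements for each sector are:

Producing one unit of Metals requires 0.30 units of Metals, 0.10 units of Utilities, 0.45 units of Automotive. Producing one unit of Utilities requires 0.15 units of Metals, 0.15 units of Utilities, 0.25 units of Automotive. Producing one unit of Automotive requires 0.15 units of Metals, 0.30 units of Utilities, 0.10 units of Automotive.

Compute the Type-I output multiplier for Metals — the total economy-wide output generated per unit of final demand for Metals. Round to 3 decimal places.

m_M = 3.407

I − A =
  [   0.70    -0.15    -0.15]
  [  -0.10     0.85    -0.30]
  [  -0.45    -0.25     0.90]
Cofactors of I−A, C_ij = (−1)^(i+j)·(minor ij) (rows/columns in the sector order above):
  C_11 = (0.85)(0.90) − (-0.30)(-0.25) = 0.6900
  C_12 = −[(-0.10)(0.90) − (-0.30)(-0.45)] = 0.2250
  C_13 = (-0.10)(-0.25) − (0.85)(-0.45) = 0.4075
  C_21 = −[(-0.15)(0.90) − (-0.15)(-0.25)] = 0.1725
  C_22 = (0.70)(0.90) − (-0.15)(-0.45) = 0.5625
  C_23 = −[(0.70)(-0.25) − (-0.15)(-0.45)] = 0.2425
  C_31 = (-0.15)(-0.30) − (-0.15)(0.85) = 0.1725
  C_32 = −[(0.70)(-0.30) − (-0.15)(-0.10)] = 0.2250
  C_33 = (0.70)(0.85) − (-0.15)(-0.10) = 0.5800
det(I−A) = Σ_j (I−A)_1j·C_1j = (0.70)(0.6900) + (-0.15)(0.2250) + (-0.15)(0.4075) = 0.388125
adj(I−A) = Cᵀ =
  [ 0.6900   0.1725   0.1725]
  [ 0.2250   0.5625   0.2250]
  [ 0.4075   0.2425   0.5800]
(I − A)⁻¹ = adj(I−A) / det(I−A) ≈
  [   1.7778     0.4444     0.4444]
  [   0.5797     1.4493     0.5797]
  [   1.0499     0.6248     1.4944]
The output multiplier for sector j is the column-j sum of the Leontief inverse (I − A)⁻¹ = adj(I−A) / det(I−A).
Column M of adj(I−A): (0.6900, 0.2250, 0.4075); det(I−A) = 0.388125.
m_M = (0.6900 + 0.2250 + 0.4075) / 0.388125 = 1.3225 / 0.388125 ≈ 3.407.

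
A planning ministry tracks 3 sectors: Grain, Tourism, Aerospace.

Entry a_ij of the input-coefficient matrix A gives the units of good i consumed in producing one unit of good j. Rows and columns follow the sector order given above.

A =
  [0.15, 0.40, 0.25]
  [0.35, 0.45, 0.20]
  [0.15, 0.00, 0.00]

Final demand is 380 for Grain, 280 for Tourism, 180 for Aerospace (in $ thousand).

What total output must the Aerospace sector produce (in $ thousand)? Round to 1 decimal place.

I − A =
  [   0.85    -0.40    -0.25]
  [  -0.35     0.55    -0.20]
  [  -0.15     0.00     1.00]
Cofactors of I−A, C_ij = (−1)^(i+j)·(minor ij) (rows/columns in the sector order above):
  C_11 = (0.55)(1.00) − (-0.20)(0.00) = 0.5500
  C_12 = −[(-0.35)(1.00) − (-0.20)(-0.15)] = 0.3800
  C_13 = (-0.35)(0.00) − (0.55)(-0.15) = 0.0825
  C_21 = −[(-0.40)(1.00) − (-0.25)(0.00)] = 0.4000
  C_22 = (0.85)(1.00) − (-0.25)(-0.15) = 0.8125
  C_23 = −[(0.85)(0.00) − (-0.40)(-0.15)] = 0.0600
  C_31 = (-0.40)(-0.20) − (-0.25)(0.55) = 0.2175
  C_32 = −[(0.85)(-0.20) − (-0.25)(-0.35)] = 0.2575
  C_33 = (0.85)(0.55) − (-0.40)(-0.35) = 0.3275
det(I−A) = Σ_j (I−A)_1j·C_1j = (0.85)(0.5500) + (-0.40)(0.3800) + (-0.25)(0.0825) = 0.294875
adj(I−A) = Cᵀ =
  [ 0.5500   0.4000   0.2175]
  [ 0.3800   0.8125   0.2575]
  [ 0.0825   0.0600   0.3275]
(I − A)⁻¹ = adj(I−A) / det(I−A) ≈
  [   1.8652     1.3565     0.7376]
  [   1.2887     2.7554     0.8733]
  [   0.2798     0.2035     1.1106]
x = (I − A)⁻¹ d = adj(I−A)·d / det(I−A), with det(I−A) = 0.294875:
  x_1 = (0.5500·380 + 0.4000·280 + 0.2175·180) / 0.294875 = 360.15 / 0.294875 ≈ 1221.4
  x_2 = (0.3800·380 + 0.8125·280 + 0.2575·180) / 0.294875 = 418.25 / 0.294875 ≈ 1418.4
  x_3 = (0.0825·380 + 0.0600·280 + 0.3275·180) / 0.294875 = 107.10 / 0.294875 ≈ 363.2

x_3 = 363.2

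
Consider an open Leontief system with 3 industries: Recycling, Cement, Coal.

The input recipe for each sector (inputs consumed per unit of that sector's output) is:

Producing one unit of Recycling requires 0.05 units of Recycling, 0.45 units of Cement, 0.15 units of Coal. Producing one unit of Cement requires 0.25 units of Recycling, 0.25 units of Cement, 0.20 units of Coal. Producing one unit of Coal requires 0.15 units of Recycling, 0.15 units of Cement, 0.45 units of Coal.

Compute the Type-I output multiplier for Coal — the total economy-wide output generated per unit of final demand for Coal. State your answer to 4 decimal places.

I − A =
  [   0.95    -0.25    -0.15]
  [  -0.45     0.75    -0.15]
  [  -0.15    -0.20     0.55]
Cofactors of I−A, C_ij = (−1)^(i+j)·(minor ij) (rows/columns in the sector order above):
  C_11 = (0.75)(0.55) − (-0.15)(-0.20) = 0.3825
  C_12 = −[(-0.45)(0.55) − (-0.15)(-0.15)] = 0.2700
  C_13 = (-0.45)(-0.20) − (0.75)(-0.15) = 0.2025
  C_21 = −[(-0.25)(0.55) − (-0.15)(-0.20)] = 0.1675
  C_22 = (0.95)(0.55) − (-0.15)(-0.15) = 0.5000
  C_23 = −[(0.95)(-0.20) − (-0.25)(-0.15)] = 0.2275
  C_31 = (-0.25)(-0.15) − (-0.15)(0.75) = 0.1500
  C_32 = −[(0.95)(-0.15) − (-0.15)(-0.45)] = 0.2100
  C_33 = (0.95)(0.75) − (-0.25)(-0.45) = 0.6000
det(I−A) = Σ_j (I−A)_1j·C_1j = (0.95)(0.3825) + (-0.25)(0.2700) + (-0.15)(0.2025) = 0.2655
adj(I−A) = Cᵀ =
  [ 0.3825   0.1675   0.1500]
  [ 0.2700   0.5000   0.2100]
  [ 0.2025   0.2275   0.6000]
(I − A)⁻¹ = adj(I−A) / det(I−A) ≈
  [   1.44068     0.63089     0.56497]
  [   1.01695     1.88324     0.79096]
  [   0.76271     0.85687     2.25989]
The output multiplier for sector j is the column-j sum of the Leontief inverse (I − A)⁻¹ = adj(I−A) / det(I−A).
Column 3 of adj(I−A): (0.1500, 0.2100, 0.6000); det(I−A) = 0.2655.
m_3 = (0.1500 + 0.2100 + 0.6000) / 0.2655 = 0.96 / 0.2655 ≈ 3.6158.

m_3 = 3.6158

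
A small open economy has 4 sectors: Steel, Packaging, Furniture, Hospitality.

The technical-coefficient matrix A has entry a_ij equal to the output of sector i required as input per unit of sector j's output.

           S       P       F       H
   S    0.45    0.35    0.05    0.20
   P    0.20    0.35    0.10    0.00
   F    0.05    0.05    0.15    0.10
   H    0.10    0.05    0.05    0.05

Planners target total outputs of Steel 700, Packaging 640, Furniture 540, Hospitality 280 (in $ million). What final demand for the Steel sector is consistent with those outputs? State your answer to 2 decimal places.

d_S = 78.00

I − A =
  [   0.55    -0.35    -0.05    -0.20]
  [  -0.20     0.65    -0.10     0.00]
  [  -0.05    -0.05     0.85    -0.10]
  [  -0.10    -0.05    -0.05     0.95]
d = (I − A) x:
  d_S = (+0.55)·700 + (-0.35)·640 + (-0.05)·540 + (-0.20)·280 = 78.00
  d_P = (-0.20)·700 + (+0.65)·640 + (-0.10)·540 + (+0.00)·280 = 222.00
  d_F = (-0.05)·700 + (-0.05)·640 + (+0.85)·540 + (-0.10)·280 = 364.00
  d_H = (-0.10)·700 + (-0.05)·640 + (-0.05)·540 + (+0.95)·280 = 137.00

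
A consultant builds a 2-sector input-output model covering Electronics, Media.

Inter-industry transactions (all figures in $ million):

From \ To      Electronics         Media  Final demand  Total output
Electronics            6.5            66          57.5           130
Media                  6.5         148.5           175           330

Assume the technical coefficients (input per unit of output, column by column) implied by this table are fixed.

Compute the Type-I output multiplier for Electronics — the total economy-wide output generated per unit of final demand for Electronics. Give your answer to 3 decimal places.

Technical coefficients a_ij = z_ij / X_j:
  a_EE = 6.5/130 = 0.05, a_ME = 6.5/130 = 0.05
  a_EM = 66/330 = 0.20, a_MM = 148.5/330 = 0.45
I − A =
  [   0.95    -0.20]
  [  -0.05     0.55]
det(I−A) = (0.95)(0.55) − (-0.20)(-0.05) = 0.5125
adj(I−A) = [[0.55, 0.20], [0.05, 0.95]]
(I − A)⁻¹ = adj(I−A) / det(I−A) ≈
  [   1.0732     0.3902]
  [   0.0976     1.8537]
The output multiplier for sector j is the column-j sum of the Leontief inverse (I − A)⁻¹ = adj(I−A) / det(I−A).
Column E of adj(I−A): (0.55, 0.05); det(I−A) = 0.5125.
m_E = (0.55 + 0.05) / 0.5125 = 0.60 / 0.5125 ≈ 1.171.

m_E = 1.171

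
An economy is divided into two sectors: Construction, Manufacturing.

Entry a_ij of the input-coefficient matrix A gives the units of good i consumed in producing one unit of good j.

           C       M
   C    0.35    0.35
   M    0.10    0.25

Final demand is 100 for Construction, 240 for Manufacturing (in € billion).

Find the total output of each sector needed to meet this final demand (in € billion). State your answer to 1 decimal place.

x_C = 351.4, x_M = 366.9

I − A =
  [   0.65    -0.35]
  [  -0.10     0.75]
det(I−A) = (0.65)(0.75) − (-0.35)(-0.10) = 0.4525
adj(I−A) = [[0.75, 0.35], [0.10, 0.65]]
(I − A)⁻¹ = adj(I−A) / det(I−A) ≈
  [   1.6575     0.7735]
  [   0.2210     1.4365]
x = (I − A)⁻¹ d = adj(I−A)·d / det(I−A), with det(I−A) = 0.4525:
  x_C = (0.75·100 + 0.35·240) / 0.4525 = 159.00 / 0.4525 ≈ 351.4
  x_M = (0.10·100 + 0.65·240) / 0.4525 = 166.00 / 0.4525 ≈ 366.9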